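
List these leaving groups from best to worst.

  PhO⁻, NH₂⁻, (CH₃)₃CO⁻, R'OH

R'OH > PhO⁻ > (CH₃)₃CO⁻ > NH₂⁻

R'OH: pKₐ(R'OH₂⁺) ≈ -2.4
PhO⁻: pKₐ(C₆H₅OH (phenol)) ≈ 10
(CH₃)₃CO⁻: pKₐ(t-BuOH) ≈ 18
NH₂⁻: pKₐ(NH₃) ≈ 38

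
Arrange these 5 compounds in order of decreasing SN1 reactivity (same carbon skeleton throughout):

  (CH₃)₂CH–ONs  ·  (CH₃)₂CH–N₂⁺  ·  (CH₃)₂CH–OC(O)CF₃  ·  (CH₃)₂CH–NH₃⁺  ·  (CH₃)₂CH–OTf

Identical carbon frameworks mean the comparison reduces to leaving-group quality.
Leaving-group ability tracks the stability of the departed species; conjugate-acid pKₐ is the usual yardstick (lower pKₐ → better LG).
(CH₃)₂CH–N₂⁺ loses N₂: no meaningful conjugate acid; N₂ departs as an exceptionally stable neutral molecule
(CH₃)₂CH–OTf loses OTf⁻: pKₐ(CF₃SO₃H (triflic acid)) ≈ -14
(CH₃)₂CH–ONs loses ONs⁻: pKₐ(p-O₂NC₆H₄SO₃H) ≈ -3.5
(CH₃)₂CH–OC(O)CF₃ loses CF₃COO⁻: pKₐ(CF₃COOH) ≈ 0.2
(CH₃)₂CH–NH₃⁺ loses NH₃: pKₐ(NH₄⁺) ≈ 9.2

(CH₃)₂CH–N₂⁺ > (CH₃)₂CH–OTf > (CH₃)₂CH–ONs > (CH₃)₂CH–OC(O)CF₃ > (CH₃)₂CH–NH₃⁺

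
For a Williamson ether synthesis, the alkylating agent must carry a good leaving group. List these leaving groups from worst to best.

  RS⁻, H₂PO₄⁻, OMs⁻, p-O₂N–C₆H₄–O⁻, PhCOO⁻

Leaving-group ability tracks the stability of the departed species; conjugate-acid pKₐ is the usual yardstick (lower pKₐ → better LG).
OMs⁻: pKₐ(CH₃SO₃H (MsOH)) ≈ -1.9
H₂PO₄⁻: pKₐ(H₃PO₄) ≈ 2.1
PhCOO⁻: pKₐ(C₆H₅COOH) ≈ 4.2
p-O₂N–C₆H₄–O⁻: pKₐ(p-nitrophenol) ≈ 7.2
RS⁻: pKₐ(RSH (a thiol)) ≈ 10.5
Reversing gives the worst-to-best order requested.

RS⁻ < p-O₂N–C₆H₄–O⁻ < PhCOO⁻ < H₂PO₄⁻ < OMs⁻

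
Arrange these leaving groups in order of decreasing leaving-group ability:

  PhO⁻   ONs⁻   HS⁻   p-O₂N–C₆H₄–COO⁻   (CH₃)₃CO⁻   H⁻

ONs⁻ > p-O₂N–C₆H₄–COO⁻ > HS⁻ > PhO⁻ > (CH₃)₃CO⁻ > H⁻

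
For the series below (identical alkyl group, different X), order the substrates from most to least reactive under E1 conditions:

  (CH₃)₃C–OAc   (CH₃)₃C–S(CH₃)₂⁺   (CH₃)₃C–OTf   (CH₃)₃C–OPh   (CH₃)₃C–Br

(CH₃)₃C–OTf > (CH₃)₃C–Br > (CH₃)₃C–S(CH₃)₂⁺ > (CH₃)₃C–OAc > (CH₃)₃C–OPh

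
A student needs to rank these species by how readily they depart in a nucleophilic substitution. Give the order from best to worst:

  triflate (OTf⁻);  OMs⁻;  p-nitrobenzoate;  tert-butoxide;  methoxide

triflate (OTf⁻) > OMs⁻ > p-nitrobenzoate > methoxide > tert-butoxide

A good leaving group is a weak base: the lower the pKₐ of its conjugate acid, the more readily it departs.
triflate (OTf⁻): pKₐ(CF₃SO₃H (triflic acid)) ≈ -14 — charge spread over three oxygens and a CF₃ group; the premier leaving group in synthesis
OMs⁻: pKₐ(CH₃SO₃H (MsOH)) ≈ -1.9 — resonance-delocalised alkanesulfonate
p-nitrobenzoate: pKₐ(p-nitrobenzoic acid) ≈ 3.4 — electron-withdrawing nitro group stabilises the carboxylate
methoxide: pKₐ(CH₃OH) ≈ 15.5 — strong base; alkoxides do not leave unassisted
tert-butoxide: pKₐ(t-BuOH) ≈ 18 — bulky, strongly basic alkoxide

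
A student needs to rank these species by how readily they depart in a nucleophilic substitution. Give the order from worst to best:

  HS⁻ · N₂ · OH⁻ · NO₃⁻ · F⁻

OH⁻ < HS⁻ < F⁻ < NO₃⁻ < N₂

Leaving-group ability tracks the stability of the departed species; conjugate-acid pKₐ is the usual yardstick (lower pKₐ → better LG).
N₂: no meaningful conjugate acid; N₂ departs as an exceptionally stable neutral molecule
NO₃⁻: pKₐ(HNO₃) ≈ -1.3 — resonance-delocalised over three oxygens
F⁻: pKₐ(HF) ≈ 3.2 — small and strongly basic; the poor halide leaving group
HS⁻: pKₐ(H₂S) ≈ 7
OH⁻: pKₐ(H₂O) ≈ 15.7
Listed from poorest to best leaving group as asked.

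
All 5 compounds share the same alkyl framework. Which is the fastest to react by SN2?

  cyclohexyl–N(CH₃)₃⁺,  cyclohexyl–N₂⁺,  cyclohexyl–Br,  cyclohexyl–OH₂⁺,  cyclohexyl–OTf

cyclohexyl–N₂⁺

With the same alkyl group throughout, only the leaving group differentiates the rates.
Leaving-group ability tracks the stability of the departed species; conjugate-acid pKₐ is the usual yardstick (lower pKₐ → better LG).
cyclohexyl–N₂⁺ loses N₂: no meaningful conjugate acid; N₂ departs as an exceptionally stable neutral molecule
cyclohexyl–OTf loses OTf⁻: pKₐ(CF₃SO₃H (triflic acid)) ≈ -14
cyclohexyl–Br loses Br⁻: pKₐ(HBr) ≈ -9
cyclohexyl–OH₂⁺ loses H₂O: pKₐ(H₃O⁺) ≈ -1.7
cyclohexyl–N(CH₃)₃⁺ loses NR'₃: pKₐ(R'₃NH⁺) ≈ 10.7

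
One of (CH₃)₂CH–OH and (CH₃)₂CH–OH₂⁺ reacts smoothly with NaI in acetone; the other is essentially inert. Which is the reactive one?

(CH₃)₂CH–OH₂⁺

From (CH₃)₂CH–OH the departing group would be OH⁻ (pKₐ(H₂O) ≈ 15.7). Strong base; essentially never leaves without prior activation.
From (CH₃)₂CH–OH₂⁺ the leaving group is H₂O (pKₐ(H₃O⁺) ≈ -1.7). Neutral; leaves from a protonated alcohol (R–OH₂⁺).
(In practice (CH₃)₂CH–OH₂⁺ is made from (CH₃)₂CH–OH by protonation with strong acid, converting the leaving group from hydroxide to neutral water.)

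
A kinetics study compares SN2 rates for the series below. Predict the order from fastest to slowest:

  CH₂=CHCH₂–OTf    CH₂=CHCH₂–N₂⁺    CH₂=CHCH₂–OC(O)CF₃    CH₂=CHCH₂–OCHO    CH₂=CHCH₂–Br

Same R in every case — rank the leaving groups.
Rank by basicity of the departing species: weakest base leaves most easily.
CH₂=CHCH₂–N₂⁺ loses N₂: no meaningful conjugate acid; N₂ departs as an exceptionally stable neutral molecule
CH₂=CHCH₂–OTf loses OTf⁻: pKₐ(CF₃SO₃H (triflic acid)) ≈ -14
CH₂=CHCH₂–Br loses Br⁻: pKₐ(HBr) ≈ -9
CH₂=CHCH₂–OC(O)CF₃ loses CF₃COO⁻: pKₐ(CF₃COOH) ≈ 0.2
CH₂=CHCH₂–OCHO loses HCOO⁻: pKₐ(HCOOH) ≈ 3.8

CH₂=CHCH₂–N₂⁺ > CH₂=CHCH₂–OTf > CH₂=CHCH₂–Br > CH₂=CHCH₂–OC(O)CF₃ > CH₂=CHCH₂–OCHO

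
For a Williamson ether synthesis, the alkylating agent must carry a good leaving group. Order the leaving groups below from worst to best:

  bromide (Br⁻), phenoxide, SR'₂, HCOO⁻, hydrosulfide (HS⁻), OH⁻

OH⁻ < phenoxide < hydrosulfide (HS⁻) < HCOO⁻ < SR'₂ < bromide (Br⁻)

A good leaving group is a weak base: the lower the pKₐ of its conjugate acid, the more readily it departs.
bromide (Br⁻): pKₐ(HBr) ≈ -9
SR'₂: pKₐ(R'₂SH⁺) ≈ -7
HCOO⁻: pKₐ(HCOOH) ≈ 3.8
hydrosulfide (HS⁻): pKₐ(H₂S) ≈ 7
phenoxide: pKₐ(C₆H₅OH (phenol)) ≈ 10
OH⁻: pKₐ(H₂O) ≈ 15.7
Listed from poorest to best leaving group as asked.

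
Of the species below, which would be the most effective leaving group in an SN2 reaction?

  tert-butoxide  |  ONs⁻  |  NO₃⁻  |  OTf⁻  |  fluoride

OTf⁻

OTf⁻: pKₐ(CF₃SO₃H (triflic acid)) ≈ -14
ONs⁻: pKₐ(p-O₂NC₆H₄SO₃H) ≈ -3.5
NO₃⁻: pKₐ(HNO₃) ≈ -1.3
fluoride: pKₐ(HF) ≈ 3.2
tert-butoxide: pKₐ(t-BuOH) ≈ 18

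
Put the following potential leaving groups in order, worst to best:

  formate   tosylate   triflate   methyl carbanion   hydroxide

A good leaving group is a weak base: the lower the pKₐ of its conjugate acid, the more readily it departs.
triflate: pKₐ(CF₃SO₃H (triflic acid)) ≈ -14
tosylate: pKₐ(p-CH₃C₆H₄SO₃H (TsOH)) ≈ -2.8
formate: pKₐ(HCOOH) ≈ 3.8
hydroxide: pKₐ(H₂O) ≈ 15.7
methyl carbanion: pKₐ(CH₄) ≈ 48
The question asks for worst first, so the sequence is read in increasing leaving-group ability.

methyl carbanion < hydroxide < formate < tosylate < triflate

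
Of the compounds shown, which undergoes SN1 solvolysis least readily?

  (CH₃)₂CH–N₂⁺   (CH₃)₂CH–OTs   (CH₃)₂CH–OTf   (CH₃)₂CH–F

Same R in every case — rank the leaving groups.
A good leaving group is a weak base: the lower the pKₐ of its conjugate acid, the more readily it departs.
(CH₃)₂CH–N₂⁺ loses N₂: no meaningful conjugate acid; N₂ departs as an exceptionally stable neutral molecule
(CH₃)₂CH–OTf loses OTf⁻: pKₐ(CF₃SO₃H (triflic acid)) ≈ -14
(CH₃)₂CH–OTs loses OTs⁻: pKₐ(p-CH₃C₆H₄SO₃H (TsOH)) ≈ -2.8
(CH₃)₂CH–F loses F⁻: pKₐ(HF) ≈ 3.2

(CH₃)₂CH–F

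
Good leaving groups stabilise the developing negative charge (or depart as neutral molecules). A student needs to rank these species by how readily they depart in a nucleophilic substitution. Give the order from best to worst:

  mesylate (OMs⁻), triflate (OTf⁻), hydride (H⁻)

Leaving-group ability tracks the stability of the departed species; conjugate-acid pKₐ is the usual yardstick (lower pKₐ → better LG).
triflate (OTf⁻): pKₐ(CF₃SO₃H (triflic acid)) ≈ -14 — charge spread over three oxygens and a CF₃ group; the premier leaving group in synthesis
mesylate (OMs⁻): pKₐ(CH₃SO₃H (MsOH)) ≈ -1.9 — resonance-delocalised alkanesulfonate
hydride (H⁻): pKₐ(H₂) ≈ 36 — extremely strong base; leaves only in special hydride-transfer contexts

triflate (OTf⁻) > mesylate (OMs⁻) > hydride (H⁻)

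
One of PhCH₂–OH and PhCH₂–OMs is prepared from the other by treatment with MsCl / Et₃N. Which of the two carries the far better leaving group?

PhCH₂–OMs

From PhCH₂–OH the departing group would be OH⁻ (pKₐ(H₂O) ≈ 15.7). Strong base; essentially never leaves without prior activation.
From PhCH₂–OMs the leaving group is OMs⁻ (pKₐ(CH₃SO₃H (MsOH)) ≈ -1.9). Resonance-delocalised alkanesulfonate.
Treatment with MsCl / Et₃N works by converting the hydroxyl into a mesylate, making PhCH₂–OMs enormously more reactive.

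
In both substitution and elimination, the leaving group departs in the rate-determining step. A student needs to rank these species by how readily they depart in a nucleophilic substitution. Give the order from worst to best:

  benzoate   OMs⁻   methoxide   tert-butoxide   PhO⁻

A good leaving group is a weak base: the lower the pKₐ of its conjugate acid, the more readily it departs.
OMs⁻: pKₐ(CH₃SO₃H (MsOH)) ≈ -1.9
benzoate: pKₐ(C₆H₅COOH) ≈ 4.2
PhO⁻: pKₐ(C₆H₅OH (phenol)) ≈ 10
methoxide: pKₐ(CH₃OH) ≈ 15.5
tert-butoxide: pKₐ(t-BuOH) ≈ 18
Listed from poorest to best leaving group as asked.

tert-butoxide < methoxide < PhO⁻ < benzoate < OMs⁻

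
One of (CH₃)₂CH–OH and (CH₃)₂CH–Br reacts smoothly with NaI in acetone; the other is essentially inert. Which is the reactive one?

(CH₃)₂CH–Br

From (CH₃)₂CH–OH the departing group would be OH⁻ (pKₐ(H₂O) ≈ 15.7). Strong base; essentially never leaves without prior activation.
From (CH₃)₂CH–Br the leaving group is Br⁻ (pKₐ(HBr) ≈ -9). Weak base; good leaving group.
(In practice (CH₃)₂CH–Br is made from (CH₃)₂CH–OH by treatment with PBr₃, replacing the hydroxyl with bromide.)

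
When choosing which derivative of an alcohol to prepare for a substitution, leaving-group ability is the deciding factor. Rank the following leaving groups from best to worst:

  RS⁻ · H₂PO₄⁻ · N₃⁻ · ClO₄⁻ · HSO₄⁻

ClO₄⁻ > HSO₄⁻ > H₂PO₄⁻ > N₃⁻ > RS⁻

A good leaving group is a weak base: the lower the pKₐ of its conjugate acid, the more readily it departs.
ClO₄⁻: pKₐ(HClO₄) ≈ -10
HSO₄⁻: pKₐ(H₂SO₄) ≈ -3
H₂PO₄⁻: pKₐ(H₃PO₄) ≈ 2.1 — moderate base; biological leaving group after further activation
N₃⁻: pKₐ(HN₃) ≈ 4.7 — linear, resonance-stabilised
RS⁻: pKₐ(RSH (a thiol)) ≈ 10.5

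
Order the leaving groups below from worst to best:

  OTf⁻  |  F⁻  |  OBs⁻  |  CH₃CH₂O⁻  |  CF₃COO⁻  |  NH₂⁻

NH₂⁻ < CH₃CH₂O⁻ < F⁻ < CF₃COO⁻ < OBs⁻ < OTf⁻

OTf⁻: pKₐ(CF₃SO₃H (triflic acid)) ≈ -14
OBs⁻: pKₐ(p-BrC₆H₄SO₃H) ≈ -2.8
CF₃COO⁻: pKₐ(CF₃COOH) ≈ 0.2
F⁻: pKₐ(HF) ≈ 3.2
CH₃CH₂O⁻: pKₐ(CH₃CH₂OH) ≈ 16
NH₂⁻: pKₐ(NH₃) ≈ 38
Reversing gives the worst-to-best order requested.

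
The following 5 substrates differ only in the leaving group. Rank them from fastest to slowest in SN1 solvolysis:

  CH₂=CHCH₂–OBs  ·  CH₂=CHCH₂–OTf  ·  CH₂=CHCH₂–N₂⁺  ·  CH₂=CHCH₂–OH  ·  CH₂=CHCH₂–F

Same R in every case — rank the leaving groups.
The more stable X⁻ (or X) is on its own — i.e. the weaker a base it is — the better a leaving group it makes.
CH₂=CHCH₂–N₂⁺ loses N₂: no meaningful conjugate acid; N₂ departs as an exceptionally stable neutral molecule
CH₂=CHCH₂–OTf loses OTf⁻: pKₐ(CF₃SO₃H (triflic acid)) ≈ -14
CH₂=CHCH₂–OBs loses OBs⁻: pKₐ(p-BrC₆H₄SO₃H) ≈ -2.8
CH₂=CHCH₂–F loses F⁻: pKₐ(HF) ≈ 3.2
CH₂=CHCH₂–OH loses OH⁻: pKₐ(H₂O) ≈ 15.7

CH₂=CHCH₂–N₂⁺ > CH₂=CHCH₂–OTf > CH₂=CHCH₂–OBs > CH₂=CHCH₂–F > CH₂=CHCH₂–OH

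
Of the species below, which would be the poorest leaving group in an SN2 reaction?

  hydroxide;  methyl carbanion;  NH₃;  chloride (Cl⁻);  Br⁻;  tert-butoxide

methyl carbanion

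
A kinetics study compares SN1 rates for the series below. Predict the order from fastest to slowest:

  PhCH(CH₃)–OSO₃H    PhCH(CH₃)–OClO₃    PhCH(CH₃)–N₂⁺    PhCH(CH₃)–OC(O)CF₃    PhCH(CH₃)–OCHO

PhCH(CH₃)–N₂⁺ > PhCH(CH₃)–OClO₃ > PhCH(CH₃)–OSO₃H > PhCH(CH₃)–OC(O)CF₃ > PhCH(CH₃)–OCHO

With the same alkyl group throughout, only the leaving group differentiates the rates.
Rank by basicity of the departing species: weakest base leaves most easily.
PhCH(CH₃)–N₂⁺ loses N₂: no meaningful conjugate acid; N₂ departs as an exceptionally stable neutral molecule
PhCH(CH₃)–OClO₃ loses ClO₄⁻: pKₐ(HClO₄) ≈ -10
PhCH(CH₃)–OSO₃H loses HSO₄⁻: pKₐ(H₂SO₄) ≈ -3
PhCH(CH₃)–OC(O)CF₃ loses CF₃COO⁻: pKₐ(CF₃COOH) ≈ 0.2
PhCH(CH₃)–OCHO loses HCOO⁻: pKₐ(HCOOH) ≈ 3.8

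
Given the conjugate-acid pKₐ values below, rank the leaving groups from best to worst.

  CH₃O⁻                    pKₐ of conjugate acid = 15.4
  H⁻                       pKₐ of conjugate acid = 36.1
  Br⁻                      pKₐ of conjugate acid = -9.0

Br⁻ > CH₃O⁻ > H⁻

Lower conjugate-acid pKₐ ⇒ weaker base ⇒ better leaving group.
Sorting by the given values: Br⁻ (-9.0), CH₃O⁻ (15.4), H⁻ (36.1).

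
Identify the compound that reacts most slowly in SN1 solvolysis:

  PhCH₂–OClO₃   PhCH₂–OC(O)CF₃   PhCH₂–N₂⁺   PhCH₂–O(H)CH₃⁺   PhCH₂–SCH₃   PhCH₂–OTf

PhCH₂–SCH₃

Same R in every case — rank the leaving groups.
The more stable X⁻ (or X) is on its own — i.e. the weaker a base it is — the better a leaving group it makes.
PhCH₂–N₂⁺ loses N₂: no meaningful conjugate acid; N₂ departs as an exceptionally stable neutral molecule
PhCH₂–OTf loses OTf⁻: pKₐ(CF₃SO₃H (triflic acid)) ≈ -14
PhCH₂–OClO₃ loses ClO₄⁻: pKₐ(HClO₄) ≈ -10
PhCH₂–O(H)CH₃⁺ loses R'OH: pKₐ(R'OH₂⁺) ≈ -2.4
PhCH₂–OC(O)CF₃ loses CF₃COO⁻: pKₐ(CF₃COOH) ≈ 0.2
PhCH₂–SCH₃ loses RS⁻: pKₐ(RSH (a thiol)) ≈ 10.5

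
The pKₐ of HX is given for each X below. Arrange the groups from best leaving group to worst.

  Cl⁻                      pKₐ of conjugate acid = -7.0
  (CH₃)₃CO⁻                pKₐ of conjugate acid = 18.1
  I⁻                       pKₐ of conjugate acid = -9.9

I⁻ > Cl⁻ > (CH₃)₃CO⁻

Lower conjugate-acid pKₐ ⇒ weaker base ⇒ better leaving group.
Sorting by the given values: I⁻ (-9.9), Cl⁻ (-7.0), (CH₃)₃CO⁻ (18.1).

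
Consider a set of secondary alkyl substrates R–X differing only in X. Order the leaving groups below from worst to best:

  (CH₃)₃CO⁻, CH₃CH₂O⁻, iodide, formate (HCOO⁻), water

Leaving-group ability tracks the stability of the departed species; conjugate-acid pKₐ is the usual yardstick (lower pKₐ → better LG).
iodide: pKₐ(HI) ≈ -10
water: pKₐ(H₃O⁺) ≈ -1.7
formate (HCOO⁻): pKₐ(HCOOH) ≈ 3.8
CH₃CH₂O⁻: pKₐ(CH₃CH₂OH) ≈ 16
(CH₃)₃CO⁻: pKₐ(t-BuOH) ≈ 18
The question asks for worst first, so the sequence is read in increasing leaving-group ability.

(CH₃)₃CO⁻ < CH₃CH₂O⁻ < formate (HCOO⁻) < water < iodide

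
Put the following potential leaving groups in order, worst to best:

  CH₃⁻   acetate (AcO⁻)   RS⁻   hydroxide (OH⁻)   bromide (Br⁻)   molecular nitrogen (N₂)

CH₃⁻ < hydroxide (OH⁻) < RS⁻ < acetate (AcO⁻) < bromide (Br⁻) < molecular nitrogen (N₂)

molecular nitrogen (N₂): no meaningful conjugate acid; N₂ departs as an exceptionally stable neutral molecule
bromide (Br⁻): pKₐ(HBr) ≈ -9 — weak base; good leaving group
acetate (AcO⁻): pKₐ(CH₃COOH) ≈ 4.8
RS⁻: pKₐ(RSH (a thiol)) ≈ 10.5 — moderately basic; rarely leaves without activation
hydroxide (OH⁻): pKₐ(H₂O) ≈ 15.7 — strong base; essentially never leaves without prior activation
CH₃⁻: pKₐ(CH₄) ≈ 48
Listed from poorest to best leaving group as asked.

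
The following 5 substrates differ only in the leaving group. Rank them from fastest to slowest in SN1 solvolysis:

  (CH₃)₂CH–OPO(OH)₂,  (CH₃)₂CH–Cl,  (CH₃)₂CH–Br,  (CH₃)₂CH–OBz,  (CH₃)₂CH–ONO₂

(CH₃)₂CH–Br > (CH₃)₂CH–Cl > (CH₃)₂CH–ONO₂ > (CH₃)₂CH–OPO(OH)₂ > (CH₃)₂CH–OBz

Identical carbon frameworks mean the comparison reduces to leaving-group quality.
The more stable X⁻ (or X) is on its own — i.e. the weaker a base it is — the better a leaving group it makes.
(CH₃)₂CH–Br loses Br⁻: pKₐ(HBr) ≈ -9
(CH₃)₂CH–Cl loses Cl⁻: pKₐ(HCl) ≈ -7
(CH₃)₂CH–ONO₂ loses NO₃⁻: pKₐ(HNO₃) ≈ -1.3
(CH₃)₂CH–OPO(OH)₂ loses H₂PO₄⁻: pKₐ(H₃PO₄) ≈ 2.1
(CH₃)₂CH–OBz loses PhCOO⁻: pKₐ(C₆H₅COOH) ≈ 4.2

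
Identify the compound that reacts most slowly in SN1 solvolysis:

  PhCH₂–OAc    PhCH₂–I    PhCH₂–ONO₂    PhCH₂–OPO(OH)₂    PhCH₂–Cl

Identical carbon frameworks mean the comparison reduces to leaving-group quality.
Rank by basicity of the departing species: weakest base leaves most easily.
PhCH₂–I loses I⁻: pKₐ(HI) ≈ -10
PhCH₂–Cl loses Cl⁻: pKₐ(HCl) ≈ -7
PhCH₂–ONO₂ loses NO₃⁻: pKₐ(HNO₃) ≈ -1.3
PhCH₂–OPO(OH)₂ loses H₂PO₄⁻: pKₐ(H₃PO₄) ≈ 2.1
PhCH₂–OAc loses AcO⁻: pKₐ(CH₃COOH) ≈ 4.8

PhCH₂–OAc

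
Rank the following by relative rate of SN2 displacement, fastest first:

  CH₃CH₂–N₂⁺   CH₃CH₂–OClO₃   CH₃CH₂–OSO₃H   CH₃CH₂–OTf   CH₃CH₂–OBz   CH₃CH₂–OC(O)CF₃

With the same alkyl group throughout, only the leaving group differentiates the rates.
Rank by basicity of the departing species: weakest base leaves most easily.
CH₃CH₂–N₂⁺ loses N₂: no meaningful conjugate acid; N₂ departs as an exceptionally stable neutral molecule
CH₃CH₂–OTf loses OTf⁻: pKₐ(CF₃SO₃H (triflic acid)) ≈ -14
CH₃CH₂–OClO₃ loses ClO₄⁻: pKₐ(HClO₄) ≈ -10
CH₃CH₂–OSO₃H loses HSO₄⁻: pKₐ(H₂SO₄) ≈ -3
CH₃CH₂–OC(O)CF₃ loses CF₃COO⁻: pKₐ(CF₃COOH) ≈ 0.2
CH₃CH₂–OBz loses PhCOO⁻: pKₐ(C₆H₅COOH) ≈ 4.2

CH₃CH₂–N₂⁺ > CH₃CH₂–OTf > CH₃CH₂–OClO₃ > CH₃CH₂–OSO₃H > CH₃CH₂–OC(O)CF₃ > CH₃CH₂–OBz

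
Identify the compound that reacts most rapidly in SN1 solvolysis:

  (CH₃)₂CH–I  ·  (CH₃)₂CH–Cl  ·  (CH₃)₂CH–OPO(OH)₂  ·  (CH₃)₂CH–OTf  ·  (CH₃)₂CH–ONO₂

With the same alkyl group throughout, only the leaving group differentiates the rates.
The more stable X⁻ (or X) is on its own — i.e. the weaker a base it is — the better a leaving group it makes.
(CH₃)₂CH–OTf loses OTf⁻: pKₐ(CF₃SO₃H (triflic acid)) ≈ -14
(CH₃)₂CH–I loses I⁻: pKₐ(HI) ≈ -10
(CH₃)₂CH–Cl loses Cl⁻: pKₐ(HCl) ≈ -7
(CH₃)₂CH–ONO₂ loses NO₃⁻: pKₐ(HNO₃) ≈ -1.3
(CH₃)₂CH–OPO(OH)₂ loses H₂PO₄⁻: pKₐ(H₃PO₄) ≈ 2.1

(CH₃)₂CH–OTf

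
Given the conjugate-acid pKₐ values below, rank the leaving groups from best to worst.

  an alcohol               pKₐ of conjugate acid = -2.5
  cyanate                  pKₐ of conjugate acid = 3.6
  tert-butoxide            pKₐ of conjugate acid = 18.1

an alcohol > cyanate > tert-butoxide

Lower conjugate-acid pKₐ ⇒ weaker base ⇒ better leaving group.
Sorting by the given values: an alcohol (-2.5), cyanate (3.6), tert-butoxide (18.1).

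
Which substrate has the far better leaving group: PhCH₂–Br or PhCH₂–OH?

PhCH₂–Br

From PhCH₂–OH the departing group would be OH⁻ (pKₐ(H₂O) ≈ 15.7). Strong base; essentially never leaves without prior activation.
From PhCH₂–Br the leaving group is Br⁻ (pKₐ(HBr) ≈ -9). Weak base; good leaving group.
(In practice PhCH₂–Br is made from PhCH₂–OH by treatment with PBr₃, replacing the hydroxyl with bromide.)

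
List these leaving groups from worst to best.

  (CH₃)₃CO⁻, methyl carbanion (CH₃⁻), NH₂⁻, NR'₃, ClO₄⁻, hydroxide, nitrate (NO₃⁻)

methyl carbanion (CH₃⁻) < NH₂⁻ < (CH₃)₃CO⁻ < hydroxide < NR'₃ < nitrate (NO₃⁻) < ClO₄⁻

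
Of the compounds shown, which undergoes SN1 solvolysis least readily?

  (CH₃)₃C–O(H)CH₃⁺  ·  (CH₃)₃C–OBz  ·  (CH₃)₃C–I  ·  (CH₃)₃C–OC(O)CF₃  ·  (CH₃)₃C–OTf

(CH₃)₃C–OBz

Same R in every case — rank the leaving groups.
Rank by basicity of the departing species: weakest base leaves most easily.
(CH₃)₃C–OTf loses OTf⁻: pKₐ(CF₃SO₃H (triflic acid)) ≈ -14
(CH₃)₃C–I loses I⁻: pKₐ(HI) ≈ -10
(CH₃)₃C–O(H)CH₃⁺ loses R'OH: pKₐ(R'OH₂⁺) ≈ -2.4
(CH₃)₃C–OC(O)CF₃ loses CF₃COO⁻: pKₐ(CF₃COOH) ≈ 0.2
(CH₃)₃C–OBz loses PhCOO⁻: pKₐ(C₆H₅COOH) ≈ 4.2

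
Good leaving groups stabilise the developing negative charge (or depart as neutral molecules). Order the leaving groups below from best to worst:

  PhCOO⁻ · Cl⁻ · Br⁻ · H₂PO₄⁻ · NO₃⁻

Br⁻: pKₐ(HBr) ≈ -9
Cl⁻: pKₐ(HCl) ≈ -7
NO₃⁻: pKₐ(HNO₃) ≈ -1.3
H₂PO₄⁻: pKₐ(H₃PO₄) ≈ 2.1
PhCOO⁻: pKₐ(C₆H₅COOH) ≈ 4.2

Br⁻ > Cl⁻ > NO₃⁻ > H₂PO₄⁻ > PhCOO⁻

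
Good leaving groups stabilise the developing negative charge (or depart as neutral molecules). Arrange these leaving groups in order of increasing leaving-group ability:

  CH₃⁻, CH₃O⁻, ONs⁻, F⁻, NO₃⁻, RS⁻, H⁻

ONs⁻: pKₐ(p-O₂NC₆H₄SO₃H) ≈ -3.5
NO₃⁻: pKₐ(HNO₃) ≈ -1.3
F⁻: pKₐ(HF) ≈ 3.2 — small and strongly basic; the poor halide leaving group
RS⁻: pKₐ(RSH (a thiol)) ≈ 10.5 — moderately basic; rarely leaves without activation
CH₃O⁻: pKₐ(CH₃OH) ≈ 15.5
H⁻: pKₐ(H₂) ≈ 36 — extremely strong base; leaves only in special hydride-transfer contexts
CH₃⁻: pKₐ(CH₄) ≈ 48
Listed from poorest to best leaving group as asked.

CH₃⁻ < H⁻ < CH₃O⁻ < RS⁻ < F⁻ < NO₃⁻ < ONs⁻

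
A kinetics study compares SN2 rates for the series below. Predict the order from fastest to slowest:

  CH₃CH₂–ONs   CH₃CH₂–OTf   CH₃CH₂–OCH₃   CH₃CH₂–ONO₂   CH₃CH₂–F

With the same alkyl group throughout, only the leaving group differentiates the rates.
Rank by basicity of the departing species: weakest base leaves most easily.
CH₃CH₂–OTf loses OTf⁻: pKₐ(CF₃SO₃H (triflic acid)) ≈ -14
CH₃CH₂–ONs loses ONs⁻: pKₐ(p-O₂NC₆H₄SO₃H) ≈ -3.5
CH₃CH₂–ONO₂ loses NO₃⁻: pKₐ(HNO₃) ≈ -1.3
CH₃CH₂–F loses F⁻: pKₐ(HF) ≈ 3.2
CH₃CH₂–OCH₃ loses CH₃O⁻: pKₐ(CH₃OH) ≈ 15.5

CH₃CH₂–OTf > CH₃CH₂–ONs > CH₃CH₂–ONO₂ > CH₃CH₂–F > CH₃CH₂–OCH₃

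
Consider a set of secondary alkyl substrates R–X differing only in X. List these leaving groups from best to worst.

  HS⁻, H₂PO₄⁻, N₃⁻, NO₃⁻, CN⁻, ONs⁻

ONs⁻ > NO₃⁻ > H₂PO₄⁻ > N₃⁻ > HS⁻ > CN⁻

The more stable X⁻ (or X) is on its own — i.e. the weaker a base it is — the better a leaving group it makes.
ONs⁻: pKₐ(p-O₂NC₆H₄SO₃H) ≈ -3.5 — p-nitro group further stabilises the sulfonate
NO₃⁻: pKₐ(HNO₃) ≈ -1.3
H₂PO₄⁻: pKₐ(H₃PO₄) ≈ 2.1 — moderate base; biological leaving group after further activation
N₃⁻: pKₐ(HN₃) ≈ 4.7 — linear, resonance-stabilised
HS⁻: pKₐ(H₂S) ≈ 7
CN⁻: pKₐ(HCN) ≈ 9.2 — sp carbon stabilises the charge somewhat, but still a poor LG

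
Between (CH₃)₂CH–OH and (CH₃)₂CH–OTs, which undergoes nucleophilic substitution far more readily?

From (CH₃)₂CH–OH the departing group would be OH⁻ (pKₐ(H₂O) ≈ 15.7). Strong base; essentially never leaves without prior activation.
From (CH₃)₂CH–OTs the leaving group is OTs⁻ (pKₐ(p-CH₃C₆H₄SO₃H (TsOH)) ≈ -2.8). Resonance-delocalised arenesulfonate.
(In practice (CH₃)₂CH–OTs is made from (CH₃)₂CH–OH by treatment with TsCl / pyridine, converting the hydroxyl into a tosylate.)

(CH₃)₂CH–OTs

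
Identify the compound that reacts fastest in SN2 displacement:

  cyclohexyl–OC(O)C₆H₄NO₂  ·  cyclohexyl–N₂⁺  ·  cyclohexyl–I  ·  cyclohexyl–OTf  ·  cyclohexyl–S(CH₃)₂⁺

cyclohexyl–N₂⁺

Same R in every case — rank the leaving groups.
Leaving-group ability tracks the stability of the departed species; conjugate-acid pKₐ is the usual yardstick (lower pKₐ → better LG).
cyclohexyl–N₂⁺ loses N₂: no meaningful conjugate acid; N₂ departs as an exceptionally stable neutral molecule
cyclohexyl–OTf loses OTf⁻: pKₐ(CF₃SO₃H (triflic acid)) ≈ -14
cyclohexyl–I loses I⁻: pKₐ(HI) ≈ -10
cyclohexyl–S(CH₃)₂⁺ loses SR'₂: pKₐ(R'₂SH⁺) ≈ -7
cyclohexyl–OC(O)C₆H₄NO₂ loses p-O₂N–C₆H₄–COO⁻: pKₐ(p-nitrobenzoic acid) ≈ 3.4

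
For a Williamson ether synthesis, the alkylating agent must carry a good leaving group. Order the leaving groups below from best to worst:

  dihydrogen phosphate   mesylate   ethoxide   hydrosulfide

mesylate > dihydrogen phosphate > hydrosulfide > ethoxide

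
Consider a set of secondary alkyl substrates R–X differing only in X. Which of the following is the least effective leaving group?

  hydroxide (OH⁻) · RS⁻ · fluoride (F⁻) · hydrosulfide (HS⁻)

A good leaving group is a weak base: the lower the pKₐ of its conjugate acid, the more readily it departs.
fluoride (F⁻): pKₐ(HF) ≈ 3.2
hydrosulfide (HS⁻): pKₐ(H₂S) ≈ 7
RS⁻: pKₐ(RSH (a thiol)) ≈ 10.5
hydroxide (OH⁻): pKₐ(H₂O) ≈ 15.7

hydroxide (OH⁻)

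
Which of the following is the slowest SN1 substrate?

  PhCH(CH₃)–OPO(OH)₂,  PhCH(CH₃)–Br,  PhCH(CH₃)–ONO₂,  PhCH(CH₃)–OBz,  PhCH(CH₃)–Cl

Identical carbon frameworks mean the comparison reduces to leaving-group quality.
A good leaving group is a weak base: the lower the pKₐ of its conjugate acid, the more readily it departs.
PhCH(CH₃)–Br loses Br⁻: pKₐ(HBr) ≈ -9
PhCH(CH₃)–Cl loses Cl⁻: pKₐ(HCl) ≈ -7
PhCH(CH₃)–ONO₂ loses NO₃⁻: pKₐ(HNO₃) ≈ -1.3
PhCH(CH₃)–OPO(OH)₂ loses H₂PO₄⁻: pKₐ(H₃PO₄) ≈ 2.1
PhCH(CH₃)–OBz loses PhCOO⁻: pKₐ(C₆H₅COOH) ≈ 4.2

PhCH(CH₃)–OBz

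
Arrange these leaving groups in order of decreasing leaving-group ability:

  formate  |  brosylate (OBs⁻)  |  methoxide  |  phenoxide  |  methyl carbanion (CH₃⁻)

brosylate (OBs⁻): pKₐ(p-BrC₆H₄SO₃H) ≈ -2.8
formate: pKₐ(HCOOH) ≈ 3.8 — resonance-stabilised carboxylate
phenoxide: pKₐ(C₆H₅OH (phenol)) ≈ 10 — resonance into the ring helps, but still a poor LG
methoxide: pKₐ(CH₃OH) ≈ 15.5
methyl carbanion (CH₃⁻): pKₐ(CH₄) ≈ 48

brosylate (OBs⁻) > formate > phenoxide > methoxide > methyl carbanion (CH₃⁻)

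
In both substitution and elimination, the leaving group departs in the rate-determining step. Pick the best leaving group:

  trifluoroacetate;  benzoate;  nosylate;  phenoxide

nosylate

Rank by basicity of the departing species: weakest base leaves most easily.
nosylate: pKₐ(p-O₂NC₆H₄SO₃H) ≈ -3.5
trifluoroacetate: pKₐ(CF₃COOH) ≈ 0.2
benzoate: pKₐ(C₆H₅COOH) ≈ 4.2
phenoxide: pKₐ(C₆H₅OH (phenol)) ≈ 10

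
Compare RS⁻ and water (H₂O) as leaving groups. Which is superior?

water (H₂O)

water (H₂O) is the better leaving group.
pKₐ(H₃O⁺) ≈ -1.7 versus pKₐ(RSH (a thiol)) ≈ 10.5: water (H₂O) is the much weaker base.
Neutral; leaves from a protonated alcohol (R–OH₂⁺).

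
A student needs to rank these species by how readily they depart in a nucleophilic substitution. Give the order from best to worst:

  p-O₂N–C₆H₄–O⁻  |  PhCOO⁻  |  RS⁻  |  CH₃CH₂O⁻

Rank by basicity of the departing species: weakest base leaves most easily.
PhCOO⁻: pKₐ(C₆H₅COOH) ≈ 4.2
p-O₂N–C₆H₄–O⁻: pKₐ(p-nitrophenol) ≈ 7.2
RS⁻: pKₐ(RSH (a thiol)) ≈ 10.5 — moderately basic; rarely leaves without activation
CH₃CH₂O⁻: pKₐ(CH₃CH₂OH) ≈ 16 — strong base; alkoxides do not leave unassisted

PhCOO⁻ > p-O₂N–C₆H₄–O⁻ > RS⁻ > CH₃CH₂O⁻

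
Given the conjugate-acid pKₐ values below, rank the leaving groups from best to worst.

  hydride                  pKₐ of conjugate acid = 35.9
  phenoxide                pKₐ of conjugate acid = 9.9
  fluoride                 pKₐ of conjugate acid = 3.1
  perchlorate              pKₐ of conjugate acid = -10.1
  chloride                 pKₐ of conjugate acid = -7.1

Lower conjugate-acid pKₐ ⇒ weaker base ⇒ better leaving group.
Sorting by the given values: perchlorate (-10.1), chloride (-7.1), fluoride (3.1), phenoxide (9.9), hydride (35.9).

perchlorate > chloride > fluoride > phenoxide > hydride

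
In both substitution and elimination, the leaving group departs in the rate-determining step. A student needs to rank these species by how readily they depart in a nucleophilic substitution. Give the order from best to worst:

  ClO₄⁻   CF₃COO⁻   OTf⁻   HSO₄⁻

OTf⁻ > ClO₄⁻ > HSO₄⁻ > CF₃COO⁻

Rank by basicity of the departing species: weakest base leaves most easily.
OTf⁻: pKₐ(CF₃SO₃H (triflic acid)) ≈ -14
ClO₄⁻: pKₐ(HClO₄) ≈ -10
HSO₄⁻: pKₐ(H₂SO₄) ≈ -3
CF₃COO⁻: pKₐ(CF₃COOH) ≈ 0.2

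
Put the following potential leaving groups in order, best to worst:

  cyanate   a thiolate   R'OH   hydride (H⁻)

R'OH > cyanate > a thiolate > hydride (H⁻)

R'OH: pKₐ(R'OH₂⁺) ≈ -2.4
cyanate: pKₐ(HOCN) ≈ 3.5
a thiolate: pKₐ(RSH (a thiol)) ≈ 10.5
hydride (H⁻): pKₐ(H₂) ≈ 36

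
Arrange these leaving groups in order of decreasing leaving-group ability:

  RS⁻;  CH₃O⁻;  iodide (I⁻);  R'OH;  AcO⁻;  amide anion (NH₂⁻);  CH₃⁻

iodide (I⁻) > R'OH > AcO⁻ > RS⁻ > CH₃O⁻ > amide anion (NH₂⁻) > CH₃⁻

Leaving-group ability tracks the stability of the departed species; conjugate-acid pKₐ is the usual yardstick (lower pKₐ → better LG).
iodide (I⁻): pKₐ(HI) ≈ -10
R'OH: pKₐ(R'OH₂⁺) ≈ -2.4
AcO⁻: pKₐ(CH₃COOH) ≈ 4.8
RS⁻: pKₐ(RSH (a thiol)) ≈ 10.5
CH₃O⁻: pKₐ(CH₃OH) ≈ 15.5
amide anion (NH₂⁻): pKₐ(NH₃) ≈ 38
CH₃⁻: pKₐ(CH₄) ≈ 48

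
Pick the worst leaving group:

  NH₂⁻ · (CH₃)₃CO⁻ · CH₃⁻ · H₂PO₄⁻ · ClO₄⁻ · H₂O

CH₃⁻

ClO₄⁻: pKₐ(HClO₄) ≈ -10
H₂O: pKₐ(H₃O⁺) ≈ -1.7
H₂PO₄⁻: pKₐ(H₃PO₄) ≈ 2.1
(CH₃)₃CO⁻: pKₐ(t-BuOH) ≈ 18
NH₂⁻: pKₐ(NH₃) ≈ 38
CH₃⁻: pKₐ(CH₄) ≈ 48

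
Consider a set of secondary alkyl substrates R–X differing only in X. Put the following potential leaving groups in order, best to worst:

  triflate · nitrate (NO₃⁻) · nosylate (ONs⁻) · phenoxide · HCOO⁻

triflate > nosylate (ONs⁻) > nitrate (NO₃⁻) > HCOO⁻ > phenoxide

A good leaving group is a weak base: the lower the pKₐ of its conjugate acid, the more readily it departs.
triflate: pKₐ(CF₃SO₃H (triflic acid)) ≈ -14
nosylate (ONs⁻): pKₐ(p-O₂NC₆H₄SO₃H) ≈ -3.5
nitrate (NO₃⁻): pKₐ(HNO₃) ≈ -1.3
HCOO⁻: pKₐ(HCOOH) ≈ 3.8
phenoxide: pKₐ(C₆H₅OH (phenol)) ≈ 10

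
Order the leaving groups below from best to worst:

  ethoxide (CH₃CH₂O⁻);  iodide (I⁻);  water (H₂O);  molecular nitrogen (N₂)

molecular nitrogen (N₂) > iodide (I⁻) > water (H₂O) > ethoxide (CH₃CH₂O⁻)

A good leaving group is a weak base: the lower the pKₐ of its conjugate acid, the more readily it departs.
molecular nitrogen (N₂): no meaningful conjugate acid; N₂ departs as an exceptionally stable neutral molecule
iodide (I⁻): pKₐ(HI) ≈ -10 — large, highly polarisable; very weak base
water (H₂O): pKₐ(H₃O⁺) ≈ -1.7 — neutral; leaves from a protonated alcohol (R–OH₂⁺)
ethoxide (CH₃CH₂O⁻): pKₐ(CH₃CH₂OH) ≈ 16 — strong base; alkoxides do not leave unassisted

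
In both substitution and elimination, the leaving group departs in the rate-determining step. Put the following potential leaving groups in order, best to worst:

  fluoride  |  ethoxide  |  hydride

fluoride > ethoxide > hydride

The more stable X⁻ (or X) is on its own — i.e. the weaker a base it is — the better a leaving group it makes.
fluoride: pKₐ(HF) ≈ 3.2 — small and strongly basic; the poor halide leaving group
ethoxide: pKₐ(CH₃CH₂OH) ≈ 16 — strong base; alkoxides do not leave unassisted
hydride: pKₐ(H₂) ≈ 36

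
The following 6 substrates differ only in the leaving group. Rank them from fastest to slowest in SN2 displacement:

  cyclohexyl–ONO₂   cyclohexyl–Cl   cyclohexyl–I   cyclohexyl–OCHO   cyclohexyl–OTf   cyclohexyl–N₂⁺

cyclohexyl–N₂⁺ > cyclohexyl–OTf > cyclohexyl–I > cyclohexyl–Cl > cyclohexyl–ONO₂ > cyclohexyl–OCHO

The skeletons are identical, so relative rate is governed entirely by leaving-group ability.
A good leaving group is a weak base: the lower the pKₐ of its conjugate acid, the more readily it departs.
cyclohexyl–N₂⁺ loses N₂: no meaningful conjugate acid; N₂ departs as an exceptionally stable neutral molecule
cyclohexyl–OTf loses OTf⁻: pKₐ(CF₃SO₃H (triflic acid)) ≈ -14
cyclohexyl–I loses I⁻: pKₐ(HI) ≈ -10
cyclohexyl–Cl loses Cl⁻: pKₐ(HCl) ≈ -7
cyclohexyl–ONO₂ loses NO₃⁻: pKₐ(HNO₃) ≈ -1.3
cyclohexyl–OCHO loses HCOO⁻: pKₐ(HCOOH) ≈ 3.8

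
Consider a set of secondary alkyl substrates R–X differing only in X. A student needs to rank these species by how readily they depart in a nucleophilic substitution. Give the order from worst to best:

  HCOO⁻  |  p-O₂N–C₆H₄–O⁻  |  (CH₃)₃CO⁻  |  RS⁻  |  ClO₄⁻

(CH₃)₃CO⁻ < RS⁻ < p-O₂N–C₆H₄–O⁻ < HCOO⁻ < ClO₄⁻

Leaving-group ability tracks the stability of the departed species; conjugate-acid pKₐ is the usual yardstick (lower pKₐ → better LG).
ClO₄⁻: pKₐ(HClO₄) ≈ -10
HCOO⁻: pKₐ(HCOOH) ≈ 3.8
p-O₂N–C₆H₄–O⁻: pKₐ(p-nitrophenol) ≈ 7.2
RS⁻: pKₐ(RSH (a thiol)) ≈ 10.5
(CH₃)₃CO⁻: pKₐ(t-BuOH) ≈ 18
Reversing gives the worst-to-best order requested.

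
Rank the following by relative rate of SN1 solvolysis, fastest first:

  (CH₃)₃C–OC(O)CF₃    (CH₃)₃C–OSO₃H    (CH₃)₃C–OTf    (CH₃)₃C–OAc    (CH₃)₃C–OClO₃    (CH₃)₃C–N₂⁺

With the same alkyl group throughout, only the leaving group differentiates the rates.
Leaving-group ability tracks the stability of the departed species; conjugate-acid pKₐ is the usual yardstick (lower pKₐ → better LG).
(CH₃)₃C–N₂⁺ loses N₂: no meaningful conjugate acid; N₂ departs as an exceptionally stable neutral molecule
(CH₃)₃C–OTf loses OTf⁻: pKₐ(CF₃SO₃H (triflic acid)) ≈ -14
(CH₃)₃C–OClO₃ loses ClO₄⁻: pKₐ(HClO₄) ≈ -10
(CH₃)₃C–OSO₃H loses HSO₄⁻: pKₐ(H₂SO₄) ≈ -3
(CH₃)₃C–OC(O)CF₃ loses CF₃COO⁻: pKₐ(CF₃COOH) ≈ 0.2
(CH₃)₃C–OAc loses AcO⁻: pKₐ(CH₃COOH) ≈ 4.8

(CH₃)₃C–N₂⁺ > (CH₃)₃C–OTf > (CH₃)₃C–OClO₃ > (CH₃)₃C–OSO₃H > (CH₃)₃C–OC(O)CF₃ > (CH₃)₃C–OAc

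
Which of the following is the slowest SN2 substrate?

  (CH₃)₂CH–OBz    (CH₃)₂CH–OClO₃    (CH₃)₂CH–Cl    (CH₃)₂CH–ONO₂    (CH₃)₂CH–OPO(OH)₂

(CH₃)₂CH–OBz

Identical carbon frameworks mean the comparison reduces to leaving-group quality.
A good leaving group is a weak base: the lower the pKₐ of its conjugate acid, the more readily it departs.
(CH₃)₂CH–OClO₃ loses ClO₄⁻: pKₐ(HClO₄) ≈ -10
(CH₃)₂CH–Cl loses Cl⁻: pKₐ(HCl) ≈ -7
(CH₃)₂CH–ONO₂ loses NO₃⁻: pKₐ(HNO₃) ≈ -1.3
(CH₃)₂CH–OPO(OH)₂ loses H₂PO₄⁻: pKₐ(H₃PO₄) ≈ 2.1
(CH₃)₂CH–OBz loses PhCOO⁻: pKₐ(C₆H₅COOH) ≈ 4.2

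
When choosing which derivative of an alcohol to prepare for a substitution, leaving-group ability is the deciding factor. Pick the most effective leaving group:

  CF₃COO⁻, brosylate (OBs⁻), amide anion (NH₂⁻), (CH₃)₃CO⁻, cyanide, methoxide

brosylate (OBs⁻)

A good leaving group is a weak base: the lower the pKₐ of its conjugate acid, the more readily it departs.
brosylate (OBs⁻): pKₐ(p-BrC₆H₄SO₃H) ≈ -2.8
CF₃COO⁻: pKₐ(CF₃COOH) ≈ 0.2
cyanide: pKₐ(HCN) ≈ 9.2
methoxide: pKₐ(CH₃OH) ≈ 15.5
(CH₃)₃CO⁻: pKₐ(t-BuOH) ≈ 18
amide anion (NH₂⁻): pKₐ(NH₃) ≈ 38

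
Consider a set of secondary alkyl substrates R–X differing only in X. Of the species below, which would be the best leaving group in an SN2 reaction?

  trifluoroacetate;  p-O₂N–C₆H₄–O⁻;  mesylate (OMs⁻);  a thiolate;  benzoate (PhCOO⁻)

mesylate (OMs⁻)

Rank by basicity of the departing species: weakest base leaves most easily.
mesylate (OMs⁻): pKₐ(CH₃SO₃H (MsOH)) ≈ -1.9
trifluoroacetate: pKₐ(CF₃COOH) ≈ 0.2
benzoate (PhCOO⁻): pKₐ(C₆H₅COOH) ≈ 4.2
p-O₂N–C₆H₄–O⁻: pKₐ(p-nitrophenol) ≈ 7.2
a thiolate: pKₐ(RSH (a thiol)) ≈ 10.5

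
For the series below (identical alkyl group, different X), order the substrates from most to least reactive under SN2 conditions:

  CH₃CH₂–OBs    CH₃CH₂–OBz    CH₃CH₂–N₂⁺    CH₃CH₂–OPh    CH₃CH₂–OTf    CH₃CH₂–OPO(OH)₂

The skeletons are identical, so relative rate is governed entirely by leaving-group ability.
Rank by basicity of the departing species: weakest base leaves most easily.
CH₃CH₂–N₂⁺ loses N₂: no meaningful conjugate acid; N₂ departs as an exceptionally stable neutral molecule
CH₃CH₂–OTf loses OTf⁻: pKₐ(CF₃SO₃H (triflic acid)) ≈ -14
CH₃CH₂–OBs loses OBs⁻: pKₐ(p-BrC₆H₄SO₃H) ≈ -2.8
CH₃CH₂–OPO(OH)₂ loses H₂PO₄⁻: pKₐ(H₃PO₄) ≈ 2.1
CH₃CH₂–OBz loses PhCOO⁻: pKₐ(C₆H₅COOH) ≈ 4.2
CH₃CH₂–OPh loses PhO⁻: pKₐ(C₆H₅OH (phenol)) ≈ 10

CH₃CH₂–N₂⁺ > CH₃CH₂–OTf > CH₃CH₂–OBs > CH₃CH₂–OPO(OH)₂ > CH₃CH₂–OBz > CH₃CH₂–OPh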